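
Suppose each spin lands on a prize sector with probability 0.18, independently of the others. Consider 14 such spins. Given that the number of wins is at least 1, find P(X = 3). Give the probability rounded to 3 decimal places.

0.255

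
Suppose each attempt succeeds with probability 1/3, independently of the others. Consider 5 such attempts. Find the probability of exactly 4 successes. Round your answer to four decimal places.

0.0412

X ~ Binomial(n=5, p=0.333333).
P(X=4) = C(5,4) · p^4 · (1−p)^1
= 5 · 0.012346 · 0.66667 = 0.041152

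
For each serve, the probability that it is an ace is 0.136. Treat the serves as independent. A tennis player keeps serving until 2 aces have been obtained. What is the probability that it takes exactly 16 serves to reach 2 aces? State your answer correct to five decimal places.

0.03584

Y = trial on which the second success occurs; negative binomial, r=2, p=0.136.
P(Y=16) = C(15,1) · p^2 · (1−p)^14
= 15 · 0.018496 · 0.12918 = 0.0358395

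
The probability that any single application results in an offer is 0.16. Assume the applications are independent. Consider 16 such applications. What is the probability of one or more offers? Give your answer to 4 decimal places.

0.9386

P(at least one) = 1 − P(none) = 1 − (1 − 0.16)^16
= 1 − 0.061442 = 0.938558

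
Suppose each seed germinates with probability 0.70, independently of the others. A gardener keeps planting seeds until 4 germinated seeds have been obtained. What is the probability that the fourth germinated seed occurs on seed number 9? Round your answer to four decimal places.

Y = trial on which the fourth success occurs; negative binomial, r=4, p=0.70.
P(Y=9) = C(8,3) · p^4 · (1−p)^5
= 56 · 0.2401 · 0.00243 = 0.032673

0.0327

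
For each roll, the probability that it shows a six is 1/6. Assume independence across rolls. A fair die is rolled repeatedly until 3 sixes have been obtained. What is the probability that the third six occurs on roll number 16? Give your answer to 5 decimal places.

0.04543

Y = trial on which the third success occurs; negative binomial, r=3, p=0.166667.
P(Y=16) = C(15,2) · p^3 · (1−p)^13
= 105 · 0.0046296 · 0.093464 = 0.0454338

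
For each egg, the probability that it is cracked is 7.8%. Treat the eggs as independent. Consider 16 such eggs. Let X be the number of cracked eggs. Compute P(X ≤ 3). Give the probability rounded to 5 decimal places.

X ~ Binomial(16, 0.078); P(X ≤ 3) = Σ C(16,k) p^k (1−p)^(16−k) over k:
  k=0: C(16,0)·0.078^0·0.922^16 = 0.2727060
  k=1: C(16,1)·0.078^1·0.922^15 = 0.3691292
  k=2: C(16,2)·0.078^2·0.922^14 = 0.2342089
  k=3: C(16,3)·0.078^3·0.922^13 = 0.0924642
Total = 0.9685083

0.96851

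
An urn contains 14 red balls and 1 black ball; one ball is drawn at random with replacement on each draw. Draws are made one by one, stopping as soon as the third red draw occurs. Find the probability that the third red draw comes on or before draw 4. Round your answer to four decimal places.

Finishing within 4 draws ⇔ at least 3 successes in the first 4. With X ~ Binomial(4, 0.933333), P(Y ≤ 4) = 1 − P(X ≤ 2).
  k=0: C(4,0)·0.933333^0·0.066667^4 = 0.000020
  k=1: C(4,1)·0.933333^1·0.066667^3 = 0.001106
  k=2: C(4,2)·0.933333^2·0.066667^2 = 0.023230
1 − 0.024356 = 0.975644

0.9756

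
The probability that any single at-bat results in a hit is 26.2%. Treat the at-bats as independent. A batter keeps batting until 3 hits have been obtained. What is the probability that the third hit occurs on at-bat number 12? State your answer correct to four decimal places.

0.0642

Y = trial on which the third success occurs; negative binomial, r=3, p=0.262.
P(Y=12) = C(11,2) · p^3 · (1−p)^9
= 55 · 0.017985 · 0.064939 = 0.064235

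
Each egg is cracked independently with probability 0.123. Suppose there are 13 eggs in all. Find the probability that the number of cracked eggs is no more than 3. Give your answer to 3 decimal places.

0.934

X ~ Binomial(13, 0.123); P(X ≤ 3) = Σ C(13,k) p^k (1−p)^(13−k) over k:
  k=0: C(13,0)·0.123^0·0.877^13 = 0.18155
  k=1: C(13,1)·0.123^1·0.877^12 = 0.33101
  k=2: C(13,2)·0.123^2·0.877^11 = 0.27855
  k=3: C(13,3)·0.123^3·0.877^10 = 0.14324
Total = 0.93435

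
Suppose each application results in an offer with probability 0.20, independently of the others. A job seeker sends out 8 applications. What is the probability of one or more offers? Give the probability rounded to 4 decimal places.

0.8322

P(at least one) = 1 − P(none) = 1 − (1 − 0.20)^8
= 1 − 0.167772 = 0.832228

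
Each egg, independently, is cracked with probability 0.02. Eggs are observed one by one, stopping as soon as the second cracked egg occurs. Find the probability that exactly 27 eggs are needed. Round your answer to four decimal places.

0.0063

Y = trial on which the second success occurs; negative binomial, r=2, p=0.02.
P(Y=27) = C(26,1) · p^2 · (1−p)^25
= 26 · 0.0004 · 0.60346 = 0.006276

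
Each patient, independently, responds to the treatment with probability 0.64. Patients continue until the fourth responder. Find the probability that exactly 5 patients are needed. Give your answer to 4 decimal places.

0.2416

Y = trial on which the fourth success occurs; negative binomial, r=4, p=0.64.
P(Y=5) = C(4,3) · p^4 · (1−p)^1
= 4 · 0.16777 · 0.36 = 0.241592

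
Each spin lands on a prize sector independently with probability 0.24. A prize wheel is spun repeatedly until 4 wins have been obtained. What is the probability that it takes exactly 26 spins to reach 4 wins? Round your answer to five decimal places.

0.01822

Y = trial on which the fourth success occurs; negative binomial, r=4, p=0.24.
P(Y=26) = C(25,3) · p^4 · (1−p)^22
= 2300 · 0.0033178 · 0.0023873 = 0.0182168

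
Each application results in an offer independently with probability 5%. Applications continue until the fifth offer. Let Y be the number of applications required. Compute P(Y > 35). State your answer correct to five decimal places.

0.97097

Needing more than 35 applications ⇔ fewer than 5 successes in the first 35. With X ~ Binomial(35, 0.05), P(Y > 35) = P(X ≤ 4).
  k=0: C(35,0)·0.05^0·0.95^35 = 0.1660834
  k=1: C(35,1)·0.05^1·0.95^34 = 0.3059431
  k=2: C(35,2)·0.05^2·0.95^33 = 0.2737385
  k=3: C(35,3)·0.05^3·0.95^32 = 0.1584802
  k=4: C(35,4)·0.05^4·0.95^31 = 0.0667285
P(X ≤ 4) = 0.9709737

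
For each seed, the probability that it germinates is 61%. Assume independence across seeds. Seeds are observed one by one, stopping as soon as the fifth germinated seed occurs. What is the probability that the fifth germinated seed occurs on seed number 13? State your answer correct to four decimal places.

Y = trial on which the fifth success occurs; negative binomial, r=5, p=0.61.
P(Y=13) = C(12,4) · p^5 · (1−p)^8
= 495 · 0.08446 · 0.0005352 = 0.022375

0.0224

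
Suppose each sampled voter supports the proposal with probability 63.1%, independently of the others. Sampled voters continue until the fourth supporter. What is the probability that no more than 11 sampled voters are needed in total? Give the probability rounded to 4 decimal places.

0.9826

Finishing within 11 sampled voters ⇔ at least 4 successes in the first 11. With X ~ Binomial(11, 0.631), P(Y ≤ 11) = 1 − P(X ≤ 3).
  k=0: C(11,0)·0.631^0·0.369^11 = 0.000017
  k=1: C(11,1)·0.631^1·0.369^10 = 0.000325
  k=2: C(11,2)·0.631^2·0.369^9 = 0.002778
  k=3: C(11,3)·0.631^3·0.369^8 = 0.014249
1 − 0.017369 = 0.982631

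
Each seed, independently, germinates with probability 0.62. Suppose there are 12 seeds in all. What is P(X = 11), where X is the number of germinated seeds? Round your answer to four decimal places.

0.0237

X ~ Binomial(n=12, p=0.62).
P(X=11) = C(12,11) · p^11 · (1−p)^1
= 12 · 0.0052037 · 0.38 = 0.023729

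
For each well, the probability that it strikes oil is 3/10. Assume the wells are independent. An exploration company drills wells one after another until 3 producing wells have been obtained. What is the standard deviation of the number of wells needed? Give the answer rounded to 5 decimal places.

Y = total wells until the third success; negative binomial with r=3, p=0.30.
SD(Y) = √[r(1−p)/p²] = √(23.3333333) = 4.8304589

4.83046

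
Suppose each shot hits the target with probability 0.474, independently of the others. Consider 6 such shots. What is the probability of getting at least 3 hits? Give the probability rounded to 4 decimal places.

0.6063

X ~ Binomial(6, 0.474); P(X ≥ 3) = Σ C(6,k) p^k (1−p)^(6−k) over k:
  k=3: C(6,3)·0.474^3·0.526^3 = 0.309972
  k=4: C(6,4)·0.474^4·0.526^2 = 0.209496
  k=5: C(6,5)·0.474^5·0.526^1 = 0.075514
  k=6: C(6,6)·0.474^6·0.526^0 = 0.011341
Total = 0.606324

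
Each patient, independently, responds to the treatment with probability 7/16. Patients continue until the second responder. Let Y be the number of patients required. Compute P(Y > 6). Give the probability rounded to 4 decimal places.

Needing more than 6 patients ⇔ fewer than 2 successes in the first 6. With X ~ Binomial(6, 0.4375), P(Y > 6) = P(X ≤ 1).
  k=0: C(6,0)·0.4375^0·0.5625^6 = 0.031676
  k=1: C(6,1)·0.4375^1·0.5625^5 = 0.147823
P(X ≤ 1) = 0.179499

0.1795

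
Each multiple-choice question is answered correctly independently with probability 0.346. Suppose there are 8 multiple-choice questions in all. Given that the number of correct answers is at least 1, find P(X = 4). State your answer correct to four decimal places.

X ~ Binomial(8, 0.346). Want P(X=4 | X≥1) = P(X=4) / P(X≥1).
P(X=4) = C(8,4)·0.346^4·0.654^4 = 0.183533
P(X≥1) = 1 − 0.033467 = 0.966533
Ratio = 0.183533 / 0.966533 = 0.189888

0.1899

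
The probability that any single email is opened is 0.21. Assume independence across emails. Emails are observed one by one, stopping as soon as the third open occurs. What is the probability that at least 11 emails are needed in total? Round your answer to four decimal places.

0.6474

Needing more than 10 emails ⇔ fewer than 3 successes in the first 10. With X ~ Binomial(10, 0.21), P(Y > 10) = P(X ≤ 2).
  k=0: C(10,0)·0.21^0·0.79^10 = 0.094683
  k=1: C(10,1)·0.21^1·0.79^9 = 0.251688
  k=2: C(10,2)·0.21^2·0.79^8 = 0.301070
P(X ≤ 2) = 0.647441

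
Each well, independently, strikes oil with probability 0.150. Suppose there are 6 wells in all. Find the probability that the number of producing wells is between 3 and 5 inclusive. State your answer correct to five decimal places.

X ~ Binomial(6, 0.15); P(3 ≤ X ≤ 5) = Σ C(6,k) p^k (1−p)^(6−k) over k:
  k=3: C(6,3)·0.15^3·0.85^3 = 0.0414534
  k=4: C(6,4)·0.15^4·0.85^2 = 0.0054865
  k=5: C(6,5)·0.15^5·0.85^1 = 0.0003873
Total = 0.0473272

0.04733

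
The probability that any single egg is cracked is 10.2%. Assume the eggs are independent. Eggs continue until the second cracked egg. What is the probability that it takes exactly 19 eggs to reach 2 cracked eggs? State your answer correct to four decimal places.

Y = trial on which the second success occurs; negative binomial, r=2, p=0.102.
P(Y=19) = C(18,1) · p^2 · (1−p)^17
= 18 · 0.010404 · 0.16058 = 0.030073

0.0301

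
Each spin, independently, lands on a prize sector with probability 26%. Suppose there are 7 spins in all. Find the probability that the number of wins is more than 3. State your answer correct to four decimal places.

0.0802

X ~ Binomial(7, 0.26); P(X ≥ 4) = Σ C(7,k) p^k (1−p)^(7−k) over k:
  k=4: C(7,4)·0.26^4·0.74^3 = 0.064812
  k=5: C(7,5)·0.26^5·0.74^2 = 0.013663
  k=6: C(7,6)·0.26^6·0.74^1 = 0.001600
  k=7: C(7,7)·0.26^7·0.74^0 = 0.000080
Total = 0.080156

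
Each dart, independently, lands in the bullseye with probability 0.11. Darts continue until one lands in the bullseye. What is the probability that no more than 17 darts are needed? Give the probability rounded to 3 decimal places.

0.862

Y = number of darts to the first success; geometric, p = 0.11.
P(Y ≤ 17) = 1 − (1−p)^17 = 1 − 0.13792 = 0.86208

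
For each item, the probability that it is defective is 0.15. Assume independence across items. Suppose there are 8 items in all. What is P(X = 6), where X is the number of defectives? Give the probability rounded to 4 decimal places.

0.0002

X ~ Binomial(n=8, p=0.15).
P(X=6) = C(8,6) · p^6 · (1−p)^2
= 28 · 1.1391e-05 · 0.7225 = 0.000230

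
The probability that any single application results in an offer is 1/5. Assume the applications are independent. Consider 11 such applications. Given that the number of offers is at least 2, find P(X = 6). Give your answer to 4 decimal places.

0.0143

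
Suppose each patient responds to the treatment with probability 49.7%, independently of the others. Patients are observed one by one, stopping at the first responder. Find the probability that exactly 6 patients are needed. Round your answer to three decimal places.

Geometric (trials to first success), p = 0.497.
P(Y = 6) = (1−p)^5 · p = 0.032199 · 0.497 = 0.01600

0.016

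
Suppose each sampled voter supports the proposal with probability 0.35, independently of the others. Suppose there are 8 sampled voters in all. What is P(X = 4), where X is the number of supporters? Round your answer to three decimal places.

X ~ Binomial(n=8, p=0.35).
P(X=4) = C(8,4) · p^4 · (1−p)^4
= 70 · 0.015006 · 0.17851 = 0.18751

0.188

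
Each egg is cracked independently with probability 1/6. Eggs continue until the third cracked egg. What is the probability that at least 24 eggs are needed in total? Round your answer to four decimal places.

0.2373

Needing more than 23 eggs ⇔ fewer than 3 successes in the first 23. With X ~ Binomial(23, 0.166667), P(Y > 23) = P(X ≤ 2).
  k=0: C(23,0)·0.166667^0·0.833333^23 = 0.015095
  k=1: C(23,1)·0.166667^1·0.833333^22 = 0.069437
  k=2: C(23,2)·0.166667^2·0.833333^21 = 0.152761
P(X ≤ 2) = 0.237292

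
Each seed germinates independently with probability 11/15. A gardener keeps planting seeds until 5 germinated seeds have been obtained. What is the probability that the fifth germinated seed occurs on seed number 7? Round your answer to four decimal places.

0.2262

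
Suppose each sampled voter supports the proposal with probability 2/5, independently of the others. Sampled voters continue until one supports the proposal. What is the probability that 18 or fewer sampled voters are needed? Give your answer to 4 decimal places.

Y = number of sampled voters to the first success; geometric, p = 0.40.
P(Y ≤ 18) = 1 − (1−p)^18 = 1 − 0.000102 = 0.999898

0.9999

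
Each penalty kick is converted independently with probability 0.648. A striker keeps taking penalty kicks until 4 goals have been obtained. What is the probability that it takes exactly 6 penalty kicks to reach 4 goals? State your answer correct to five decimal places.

Y = trial on which the fourth success occurs; negative binomial, r=4, p=0.648.
P(Y=6) = C(5,3) · p^4 · (1−p)^2
= 10 · 0.17632 · 0.1239 = 0.2184668

0.21847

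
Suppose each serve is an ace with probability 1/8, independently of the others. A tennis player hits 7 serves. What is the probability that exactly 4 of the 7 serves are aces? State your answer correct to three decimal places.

X ~ Binomial(n=7, p=0.125).
P(X=4) = C(7,4) · p^4 · (1−p)^3
= 35 · 0.00024414 · 0.66992 = 0.00572

0.006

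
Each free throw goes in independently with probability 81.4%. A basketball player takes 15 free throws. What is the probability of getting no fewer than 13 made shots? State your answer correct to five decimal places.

0.45231

X ~ Binomial(15, 0.814); P(X ≥ 13) = Σ C(15,k) p^k (1−p)^(15−k) over k:
  k=13: C(15,13)·0.814^13·0.186^2 = 0.2502260
  k=14: C(15,14)·0.814^14·0.186^1 = 0.1564393
  k=15: C(15,15)·0.814^15·0.186^0 = 0.0456421
Total = 0.4523075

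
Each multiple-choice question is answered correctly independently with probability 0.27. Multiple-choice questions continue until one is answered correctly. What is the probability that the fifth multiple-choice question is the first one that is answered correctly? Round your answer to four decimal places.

Geometric (trials to first success), p = 0.27.
P(Y = 5) = (1−p)^4 · p = 0.28398 · 0.27 = 0.076675

0.0767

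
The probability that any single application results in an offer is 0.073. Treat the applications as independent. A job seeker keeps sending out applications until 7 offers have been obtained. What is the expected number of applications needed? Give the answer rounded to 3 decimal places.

95.890

Y = total applications until the seventh success; negative binomial with r=7, p=0.073.
E[Y] = r / p = 7 / 0.073 = 95.89041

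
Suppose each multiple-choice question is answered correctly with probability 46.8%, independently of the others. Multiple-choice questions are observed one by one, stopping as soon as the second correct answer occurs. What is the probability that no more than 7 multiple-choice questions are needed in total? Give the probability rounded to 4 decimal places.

Finishing within 7 multiple-choice questions ⇔ at least 2 successes in the first 7. With X ~ Binomial(7, 0.468), P(Y ≤ 7) = 1 − P(X ≤ 1).
  k=0: C(7,0)·0.468^0·0.532^7 = 0.012061
  k=1: C(7,1)·0.468^1·0.532^6 = 0.074270
1 − 0.086331 = 0.913669

0.9137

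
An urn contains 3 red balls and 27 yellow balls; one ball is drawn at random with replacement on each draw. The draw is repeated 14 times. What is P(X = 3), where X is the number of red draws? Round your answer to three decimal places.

X ~ Binomial(n=14, p=0.10).
P(X=3) = C(14,3) · p^3 · (1−p)^11
= 364 · 0.001 · 0.31381 = 0.11423

0.114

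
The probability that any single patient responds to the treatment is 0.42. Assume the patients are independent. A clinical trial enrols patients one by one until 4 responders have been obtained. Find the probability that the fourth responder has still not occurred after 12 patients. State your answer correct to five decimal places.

Needing more than 12 patients ⇔ fewer than 4 successes in the first 12. With X ~ Binomial(12, 0.42), P(Y > 12) = P(X ≤ 3).
  k=0: C(12,0)·0.42^0·0.58^12 = 0.0014492
  k=1: C(12,1)·0.42^1·0.58^11 = 0.0125933
  k=2: C(12,2)·0.42^2·0.58^10 = 0.0501559
  k=3: C(12,3)·0.42^3·0.58^9 = 0.1210661
P(X ≤ 3) = 0.1852645

0.18526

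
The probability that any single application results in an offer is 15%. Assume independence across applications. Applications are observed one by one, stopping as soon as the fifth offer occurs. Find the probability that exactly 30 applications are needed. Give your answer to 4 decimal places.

Y = trial on which the fifth success occurs; negative binomial, r=5, p=0.15.
P(Y=30) = C(29,4) · p^5 · (1−p)^25
= 23751 · 7.5937e-05 · 0.017198 = 0.031018

0.0310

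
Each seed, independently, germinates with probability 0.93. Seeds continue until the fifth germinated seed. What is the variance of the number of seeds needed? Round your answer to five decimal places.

Y = total seeds until the fifth success; negative binomial with r=5, p=0.93.
Var(Y) = r(1−p)/p² = 5·0.07 / 0.93² = 0.4046711

0.40467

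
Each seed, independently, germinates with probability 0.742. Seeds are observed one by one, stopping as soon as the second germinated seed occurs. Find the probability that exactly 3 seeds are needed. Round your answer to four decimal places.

0.2841

Y = trial on which the second success occurs; negative binomial, r=2, p=0.742.
P(Y=3) = C(2,1) · p^2 · (1−p)^1
= 2 · 0.55056 · 0.258 = 0.284091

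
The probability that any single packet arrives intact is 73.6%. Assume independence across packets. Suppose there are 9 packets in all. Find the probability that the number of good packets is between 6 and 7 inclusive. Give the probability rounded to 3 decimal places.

X ~ Binomial(9, 0.736); P(6 ≤ X ≤ 7) = Σ C(9,k) p^k (1−p)^(9−k) over k:
  k=6: C(9,6)·0.736^6·0.264^3 = 0.24567
  k=7: C(9,7)·0.736^7·0.264^2 = 0.29353
Total = 0.53921

0.539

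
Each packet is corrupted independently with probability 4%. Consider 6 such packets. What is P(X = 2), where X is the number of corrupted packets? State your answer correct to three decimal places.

0.020

X ~ Binomial(n=6, p=0.04).
P(X=2) = C(6,2) · p^2 · (1−p)^4
= 15 · 0.0016 · 0.84935 = 0.02038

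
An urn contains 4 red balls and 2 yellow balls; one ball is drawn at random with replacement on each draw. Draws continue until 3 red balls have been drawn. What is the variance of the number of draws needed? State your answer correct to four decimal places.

Y = total draws until the third success; negative binomial with r=3, p=0.666667.
Var(Y) = r(1−p)/p² = 3·0.333333 / 0.666667² = 2.250000

2.2500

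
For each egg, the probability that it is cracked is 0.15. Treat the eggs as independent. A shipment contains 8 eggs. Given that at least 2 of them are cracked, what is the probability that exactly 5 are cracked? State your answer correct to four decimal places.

0.0076

X ~ Binomial(8, 0.15). Want P(X=5 | X≥2) = P(X=5) / P(X≥2).
P(X=5) = C(8,5)·0.15^5·0.85^3 = 0.002612
P(X≥2) = 1 − 0.272491 − 0.384693 = 0.342817
Ratio = 0.002612 / 0.342817 = 0.007618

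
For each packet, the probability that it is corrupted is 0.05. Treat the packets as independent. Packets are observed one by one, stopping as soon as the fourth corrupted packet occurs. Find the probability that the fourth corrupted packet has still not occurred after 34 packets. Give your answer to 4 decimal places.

Needing more than 34 packets ⇔ fewer than 4 successes in the first 34. With X ~ Binomial(34, 0.05), P(Y > 34) = P(X ≤ 3).
  k=0: C(34,0)·0.05^0·0.95^34 = 0.174825
  k=1: C(34,1)·0.05^1·0.95^33 = 0.312844
  k=2: C(34,2)·0.05^2·0.95^32 = 0.271680
  k=3: C(34,3)·0.05^3·0.95^31 = 0.152522
P(X ≤ 3) = 0.911871

0.9119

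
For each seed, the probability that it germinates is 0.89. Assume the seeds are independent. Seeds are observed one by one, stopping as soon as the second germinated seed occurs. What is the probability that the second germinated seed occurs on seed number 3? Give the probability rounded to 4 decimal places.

Y = trial on which the second success occurs; negative binomial, r=2, p=0.89.
P(Y=3) = C(2,1) · p^2 · (1−p)^1
= 2 · 0.7921 · 0.11 = 0.174262

0.1743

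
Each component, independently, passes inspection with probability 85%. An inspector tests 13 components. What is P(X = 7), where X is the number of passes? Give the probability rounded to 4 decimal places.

X ~ Binomial(n=13, p=0.85).
P(X=7) = C(13,7) · p^7 · (1−p)^6
= 1716 · 0.32058 · 1.1391e-05 = 0.006266

0.0063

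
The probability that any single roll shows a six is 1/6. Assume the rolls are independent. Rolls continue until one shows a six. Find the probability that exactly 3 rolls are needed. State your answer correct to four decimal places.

0.1157

Geometric (trials to first success), p = 0.166667.
P(Y = 3) = (1−p)^2 · p = 0.69444 · 0.166667 = 0.115741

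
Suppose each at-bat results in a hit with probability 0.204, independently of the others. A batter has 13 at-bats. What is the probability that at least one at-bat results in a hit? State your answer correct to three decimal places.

0.948

P(at least one) = 1 − P(none) = 1 − (1 − 0.204)^13
= 1 − 0.05151 = 0.94849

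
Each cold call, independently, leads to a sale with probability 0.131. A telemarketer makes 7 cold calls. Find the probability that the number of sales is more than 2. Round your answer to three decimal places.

0.052

X ~ Binomial(7, 0.131); P(X ≥ 3) = Σ C(7,k) p^k (1−p)^(7−k) over k:
  k=3: C(7,3)·0.131^3·0.869^4 = 0.04487
  k=4: C(7,4)·0.131^4·0.869^3 = 0.00676
  k=5: C(7,5)·0.131^5·0.869^2 = 0.00061
  k=6: C(7,6)·0.131^6·0.869^1 = 0.00003
  k=7: C(7,7)·0.131^7·0.869^0 = 0.00000
Total = 0.05228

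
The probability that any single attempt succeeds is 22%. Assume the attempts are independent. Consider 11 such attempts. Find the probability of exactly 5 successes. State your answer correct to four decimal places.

X ~ Binomial(n=11, p=0.22).
P(X=5) = C(11,5) · p^5 · (1−p)^6
= 462 · 0.00051536 · 0.2252 = 0.053620

0.0536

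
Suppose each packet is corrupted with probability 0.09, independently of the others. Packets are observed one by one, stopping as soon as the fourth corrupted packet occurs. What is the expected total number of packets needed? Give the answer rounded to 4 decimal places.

44.4444

Y = total packets until the fourth success; negative binomial with r=4, p=0.09.
E[Y] = r / p = 4 / 0.09 = 44.444444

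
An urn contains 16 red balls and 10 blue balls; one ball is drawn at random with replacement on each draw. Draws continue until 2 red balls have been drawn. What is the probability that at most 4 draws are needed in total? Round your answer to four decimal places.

0.8381

Finishing within 4 draws ⇔ at least 2 successes in the first 4. With X ~ Binomial(4, 0.615385), P(Y ≤ 4) = 1 − P(X ≤ 1).
  k=0: C(4,0)·0.615385^0·0.384615^4 = 0.021883
  k=1: C(4,1)·0.615385^1·0.384615^3 = 0.140051
1 − 0.161934 = 0.838066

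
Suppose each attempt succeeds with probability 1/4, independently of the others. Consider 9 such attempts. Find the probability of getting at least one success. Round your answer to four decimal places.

0.9249

P(at least one) = 1 − P(none) = 1 − (1 − 0.25)^9
= 1 − 0.075085 = 0.924915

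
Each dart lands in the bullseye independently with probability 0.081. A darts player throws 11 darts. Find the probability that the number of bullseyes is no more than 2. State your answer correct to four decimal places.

0.9465

X ~ Binomial(11, 0.081); P(X ≤ 2) = Σ C(11,k) p^k (1−p)^(11−k) over k:
  k=0: C(11,0)·0.081^0·0.919^11 = 0.394885
  k=1: C(11,1)·0.081^1·0.919^10 = 0.382854
  k=2: C(11,2)·0.081^2·0.919^9 = 0.168722
Total = 0.946461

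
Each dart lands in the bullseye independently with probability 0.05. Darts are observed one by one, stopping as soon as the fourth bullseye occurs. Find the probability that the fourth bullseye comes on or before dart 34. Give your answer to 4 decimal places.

0.0881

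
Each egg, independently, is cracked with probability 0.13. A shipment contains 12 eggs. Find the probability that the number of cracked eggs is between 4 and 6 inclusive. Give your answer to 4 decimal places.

X ~ Binomial(12, 0.13); P(4 ≤ X ≤ 6) = Σ C(12,k) p^k (1−p)^(12−k) over k:
  k=4: C(12,4)·0.13^4·0.87^8 = 0.046402
  k=5: C(12,5)·0.13^5·0.87^7 = 0.011094
  k=6: C(12,6)·0.13^6·0.87^6 = 0.001934
Total = 0.059429

0.0594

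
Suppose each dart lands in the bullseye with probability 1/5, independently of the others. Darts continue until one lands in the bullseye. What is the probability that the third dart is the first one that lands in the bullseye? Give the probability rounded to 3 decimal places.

0.128

Geometric (trials to first success), p = 0.20.
P(Y = 3) = (1−p)^2 · p = 0.64 · 0.20 = 0.12800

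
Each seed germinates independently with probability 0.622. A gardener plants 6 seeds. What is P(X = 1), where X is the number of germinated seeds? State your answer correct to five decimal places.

0.02880

X ~ Binomial(n=6, p=0.622).
P(X=1) = C(6,1) · p^1 · (1−p)^5
= 6 · 0.622 · 0.0077172 = 0.0288005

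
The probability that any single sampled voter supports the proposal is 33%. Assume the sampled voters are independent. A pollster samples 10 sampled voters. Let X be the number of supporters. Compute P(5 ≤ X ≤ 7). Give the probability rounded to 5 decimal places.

0.20318

X ~ Binomial(10, 0.33); P(5 ≤ X ≤ 7) = Σ C(10,k) p^k (1−p)^(10−k) over k:
  k=5: C(10,5)·0.33^5·0.67^5 = 0.1331509
  k=6: C(10,6)·0.33^6·0.67^4 = 0.0546515
  k=7: C(10,7)·0.33^7·0.67^3 = 0.0153817
Total = 0.2031841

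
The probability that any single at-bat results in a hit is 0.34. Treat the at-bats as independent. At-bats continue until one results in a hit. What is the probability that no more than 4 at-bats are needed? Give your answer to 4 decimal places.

0.8103

Y = number of at-bats to the first success; geometric, p = 0.34.
P(Y ≤ 4) = 1 − (1−p)^4 = 1 − 0.189747 = 0.810253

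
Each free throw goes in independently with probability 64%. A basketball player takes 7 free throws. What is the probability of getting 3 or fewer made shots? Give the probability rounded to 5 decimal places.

X ~ Binomial(7, 0.64); P(X ≤ 3) = Σ C(7,k) p^k (1−p)^(7−k) over k:
  k=0: C(7,0)·0.64^0·0.36^7 = 0.0007836
  k=1: C(7,1)·0.64^1·0.36^6 = 0.0097520
  k=2: C(7,2)·0.64^2·0.36^5 = 0.0520106
  k=3: C(7,3)·0.64^3·0.36^4 = 0.1541054
Total = 0.2166517

0.21665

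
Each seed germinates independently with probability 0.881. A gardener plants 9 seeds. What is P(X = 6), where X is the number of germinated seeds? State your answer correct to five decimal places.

X ~ Binomial(n=9, p=0.881).
P(X=6) = C(9,6) · p^6 · (1−p)^3
= 84 · 0.46758 · 0.0016852 = 0.0661874

0.06619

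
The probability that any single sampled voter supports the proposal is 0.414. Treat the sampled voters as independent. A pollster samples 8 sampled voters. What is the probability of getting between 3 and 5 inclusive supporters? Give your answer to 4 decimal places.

X ~ Binomial(8, 0.414); P(3 ≤ X ≤ 5) = Σ C(8,k) p^k (1−p)^(8−k) over k:
  k=3: C(8,3)·0.414^3·0.586^5 = 0.274585
  k=4: C(8,4)·0.414^4·0.586^4 = 0.242488
  k=5: C(8,5)·0.414^5·0.586^3 = 0.137051
Total = 0.654124

0.6541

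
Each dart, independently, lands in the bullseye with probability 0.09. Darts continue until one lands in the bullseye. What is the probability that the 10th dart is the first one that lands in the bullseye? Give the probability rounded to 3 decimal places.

0.039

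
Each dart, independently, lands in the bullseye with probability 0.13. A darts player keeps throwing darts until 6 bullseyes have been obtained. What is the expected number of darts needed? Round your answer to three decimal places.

46.154

Y = total darts until the sixth success; negative binomial with r=6, p=0.13.
E[Y] = r / p = 6 / 0.13 = 46.15385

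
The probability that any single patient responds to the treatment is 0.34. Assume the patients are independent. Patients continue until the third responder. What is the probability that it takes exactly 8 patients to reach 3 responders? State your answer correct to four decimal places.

0.1034

Y = trial on which the third success occurs; negative binomial, r=3, p=0.34.
P(Y=8) = C(7,2) · p^3 · (1−p)^5
= 21 · 0.039304 · 0.12523 = 0.103366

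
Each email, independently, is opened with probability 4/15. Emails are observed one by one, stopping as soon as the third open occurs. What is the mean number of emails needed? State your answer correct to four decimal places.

Y = total emails until the third success; negative binomial with r=3, p=0.266667.
E[Y] = r / p = 3 / 0.266667 = 11.250000

11.2500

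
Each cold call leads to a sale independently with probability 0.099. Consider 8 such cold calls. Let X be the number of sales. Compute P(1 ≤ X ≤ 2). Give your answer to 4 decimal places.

X ~ Binomial(8, 0.099); P(1 ≤ X ≤ 2) = Σ C(8,k) p^k (1−p)^(8−k) over k:
  k=1: C(8,1)·0.099^1·0.901^7 = 0.381767
  k=2: C(8,2)·0.099^2·0.901^6 = 0.146817
Total = 0.528585

0.5286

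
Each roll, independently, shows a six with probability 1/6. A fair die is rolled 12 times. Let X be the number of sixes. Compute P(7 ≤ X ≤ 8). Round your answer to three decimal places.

0.001

X ~ Binomial(12, 0.166667); P(7 ≤ X ≤ 8) = Σ C(12,k) p^k (1−p)^(12−k) over k:
  k=7: C(12,7)·0.166667^7·0.833333^5 = 0.00114
  k=8: C(12,8)·0.166667^8·0.833333^4 = 0.00014
Total = 0.00128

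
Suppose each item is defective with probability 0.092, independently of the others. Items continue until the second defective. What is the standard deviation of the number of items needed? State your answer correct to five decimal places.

Y = total items until the second success; negative binomial with r=2, p=0.092.
SD(Y) = √[r(1−p)/p²] = √(214.5557656) = 14.6477222

14.64772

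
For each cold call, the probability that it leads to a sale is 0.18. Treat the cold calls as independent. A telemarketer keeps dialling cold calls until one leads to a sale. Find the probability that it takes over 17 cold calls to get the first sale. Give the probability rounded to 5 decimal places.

Y = number of cold calls to the first success; geometric, p = 0.18.
P(Y > 17) = P(first 17 all fail) = (1−p)^17 = 0.0342638

0.03426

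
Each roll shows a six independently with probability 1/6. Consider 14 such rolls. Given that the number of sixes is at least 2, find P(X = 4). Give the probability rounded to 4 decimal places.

0.1772

X ~ Binomial(14, 0.166667). Want P(X=4 | X≥2) = P(X=4) / P(X≥2).
P(X=4) = C(14,4)·0.166667^4·0.833333^10 = 0.124743
P(X≥2) = 1 − 0.077887 − 0.218082 = 0.704031
Ratio = 0.124743 / 0.704031 = 0.177184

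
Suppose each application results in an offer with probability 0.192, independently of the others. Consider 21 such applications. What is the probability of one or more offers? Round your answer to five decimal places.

0.98863

P(at least one) = 1 − P(none) = 1 − (1 − 0.192)^21
= 1 − 0.0113668 = 0.9886332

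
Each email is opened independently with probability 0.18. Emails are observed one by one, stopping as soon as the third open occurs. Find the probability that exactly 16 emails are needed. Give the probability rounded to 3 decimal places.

0.046

Y = trial on which the third success occurs; negative binomial, r=3, p=0.18.
P(Y=16) = C(15,2) · p^3 · (1−p)^13
= 105 · 0.005832 · 0.075784 = 0.04641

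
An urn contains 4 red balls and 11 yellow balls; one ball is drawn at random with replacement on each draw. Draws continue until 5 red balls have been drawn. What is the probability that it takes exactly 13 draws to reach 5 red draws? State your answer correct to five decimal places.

0.05583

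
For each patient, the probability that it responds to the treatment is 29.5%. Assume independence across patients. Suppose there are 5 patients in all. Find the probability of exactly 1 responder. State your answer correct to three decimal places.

0.364

X ~ Binomial(n=5, p=0.295).
P(X=1) = C(5,1) · p^1 · (1−p)^4
= 5 · 0.295 · 0.24703 = 0.36437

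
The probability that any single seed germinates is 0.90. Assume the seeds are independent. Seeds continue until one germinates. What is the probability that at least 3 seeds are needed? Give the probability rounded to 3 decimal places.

Y = number of seeds to the first success; geometric, p = 0.90.
P(Y > 2) = P(first 2 all fail) = (1−p)^2 = 0.01000

0.010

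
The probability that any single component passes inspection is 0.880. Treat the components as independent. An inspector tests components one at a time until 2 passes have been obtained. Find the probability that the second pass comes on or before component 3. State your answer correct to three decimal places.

Finishing within 3 components ⇔ at least 2 successes in the first 3. With X ~ Binomial(3, 0.88), P(Y ≤ 3) = 1 − P(X ≤ 1).
  k=0: C(3,0)·0.88^0·0.12^3 = 0.00173
  k=1: C(3,1)·0.88^1·0.12^2 = 0.03802
1 − 0.03974 = 0.96026

0.960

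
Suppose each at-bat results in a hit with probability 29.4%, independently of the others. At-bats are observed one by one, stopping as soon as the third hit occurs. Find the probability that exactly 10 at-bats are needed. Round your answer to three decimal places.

0.080

Y = trial on which the third success occurs; negative binomial, r=3, p=0.294.
P(Y=10) = C(9,2) · p^3 · (1−p)^7
= 36 · 0.025412 · 0.087424 = 0.07998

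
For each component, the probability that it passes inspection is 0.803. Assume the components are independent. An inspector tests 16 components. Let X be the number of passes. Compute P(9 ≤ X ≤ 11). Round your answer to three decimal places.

0.186

X ~ Binomial(16, 0.803); P(9 ≤ X ≤ 11) = Σ C(16,k) p^k (1−p)^(16−k) over k:
  k=9: C(16,9)·0.803^9·0.197^7 = 0.01829
  k=10: C(16,10)·0.803^10·0.197^6 = 0.05218
  k=11: C(16,11)·0.803^11·0.197^5 = 0.11601
Total = 0.18647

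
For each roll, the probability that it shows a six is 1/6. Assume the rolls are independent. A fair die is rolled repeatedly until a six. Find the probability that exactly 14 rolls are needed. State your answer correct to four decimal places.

Geometric (trials to first success), p = 0.166667.
P(Y = 14) = (1−p)^13 · p = 0.093464 · 0.166667 = 0.015577

0.0156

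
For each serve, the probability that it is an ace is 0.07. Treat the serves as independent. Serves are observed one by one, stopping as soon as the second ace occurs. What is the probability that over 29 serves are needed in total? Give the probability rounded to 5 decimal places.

Needing more than 29 serves ⇔ fewer than 2 successes in the first 29. With X ~ Binomial(29, 0.07), P(Y > 29) = P(X ≤ 1).
  k=0: C(29,0)·0.07^0·0.93^29 = 0.1219005
  k=1: C(29,1)·0.07^1·0.93^28 = 0.2660839
P(X ≤ 1) = 0.3879844

0.38798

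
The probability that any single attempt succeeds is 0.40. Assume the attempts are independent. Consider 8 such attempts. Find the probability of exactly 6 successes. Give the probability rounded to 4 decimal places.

0.0413

X ~ Binomial(n=8, p=0.40).
P(X=6) = C(8,6) · p^6 · (1−p)^2
= 28 · 0.004096 · 0.36 = 0.041288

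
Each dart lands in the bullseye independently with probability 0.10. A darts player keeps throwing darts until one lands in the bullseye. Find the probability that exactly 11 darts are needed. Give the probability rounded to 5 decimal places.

0.03487

Geometric (trials to first success), p = 0.10.
P(Y = 11) = (1−p)^10 · p = 0.34868 · 0.10 = 0.0348678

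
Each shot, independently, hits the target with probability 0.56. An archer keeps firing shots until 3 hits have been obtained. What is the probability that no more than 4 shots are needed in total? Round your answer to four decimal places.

Finishing within 4 shots ⇔ at least 3 successes in the first 4. With X ~ Binomial(4, 0.56), P(Y ≤ 4) = 1 − P(X ≤ 2).
  k=0: C(4,0)·0.56^0·0.44^4 = 0.037481
  k=1: C(4,1)·0.56^1·0.44^3 = 0.190812
  k=2: C(4,2)·0.56^2·0.44^2 = 0.364278
1 − 0.592571 = 0.407429

0.4074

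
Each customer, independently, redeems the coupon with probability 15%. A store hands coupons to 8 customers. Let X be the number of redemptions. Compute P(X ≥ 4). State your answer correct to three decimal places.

0.021

X ~ Binomial(8, 0.15); P(X ≥ 4) = Σ C(8,k) p^k (1−p)^(8−k) over k:
  k=4: C(8,4)·0.15^4·0.85^4 = 0.01850
  k=5: C(8,5)·0.15^5·0.85^3 = 0.00261
  k=6: C(8,6)·0.15^6·0.85^2 = 0.00023
  k=7: C(8,7)·0.15^7·0.85^1 = 0.00001
  k=8: C(8,8)·0.15^8·0.85^0 = 0.00000
Total = 0.02135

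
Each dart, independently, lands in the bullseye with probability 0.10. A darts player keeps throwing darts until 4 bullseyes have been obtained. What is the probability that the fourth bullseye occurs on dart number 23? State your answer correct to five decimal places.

0.02080

Y = trial on which the fourth success occurs; negative binomial, r=4, p=0.10.
P(Y=23) = C(22,3) · p^4 · (1−p)^19
= 1540 · 0.0001 · 0.13509 = 0.0208031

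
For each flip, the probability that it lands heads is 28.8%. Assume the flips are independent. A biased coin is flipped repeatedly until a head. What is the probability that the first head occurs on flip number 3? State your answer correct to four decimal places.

Geometric (trials to first success), p = 0.288.
P(Y = 3) = (1−p)^2 · p = 0.50694 · 0.288 = 0.146000

0.1460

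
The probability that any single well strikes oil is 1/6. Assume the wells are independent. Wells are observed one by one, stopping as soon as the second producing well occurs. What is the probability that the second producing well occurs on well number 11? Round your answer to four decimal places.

Y = trial on which the second success occurs; negative binomial, r=2, p=0.166667.
P(Y=11) = C(10,1) · p^2 · (1−p)^9
= 10 · 0.027778 · 0.19381 = 0.053835

0.0538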